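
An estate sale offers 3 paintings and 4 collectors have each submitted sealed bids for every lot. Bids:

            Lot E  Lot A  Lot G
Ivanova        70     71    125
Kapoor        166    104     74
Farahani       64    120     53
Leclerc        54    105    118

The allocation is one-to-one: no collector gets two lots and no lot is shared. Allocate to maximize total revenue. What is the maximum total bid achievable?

Maximum total: $411

Optimal: Kapoor→Lot E ($166), Farahani→Lot A ($120), Ivanova→Lot G ($125) — total 166+120+125 = $411.
Next-best assignment: Kapoor→Lot E, Farahani→Lot A, Leclerc→Lot G = $404.
Every other assignment is strictly worse.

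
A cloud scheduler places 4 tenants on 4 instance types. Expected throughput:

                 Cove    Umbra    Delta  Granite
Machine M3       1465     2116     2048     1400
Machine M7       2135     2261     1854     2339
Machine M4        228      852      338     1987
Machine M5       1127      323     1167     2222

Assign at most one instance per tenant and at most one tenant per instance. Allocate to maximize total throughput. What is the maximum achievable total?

Optimal: Cove→Machine M5 (1127 ops/s), Umbra→Machine M7 (2261 ops/s), Delta→Machine M3 (2048 ops/s), Granite→Machine M4 (1987 ops/s) — total 1127+2261+2048+1987 = 7423 ops/s.
Max-entry greedy (repeatedly take the single best remaining cell) gives 5850 ops/s, worse by 1573.
Next-best assignment: Cove→Machine M7, Umbra→Machine M3, Delta→Machine M5, Granite→Machine M4 = 7405 ops/s.
No other one-to-one assignment exceeds 7423 ops/s.

Max total: 7423 ops/s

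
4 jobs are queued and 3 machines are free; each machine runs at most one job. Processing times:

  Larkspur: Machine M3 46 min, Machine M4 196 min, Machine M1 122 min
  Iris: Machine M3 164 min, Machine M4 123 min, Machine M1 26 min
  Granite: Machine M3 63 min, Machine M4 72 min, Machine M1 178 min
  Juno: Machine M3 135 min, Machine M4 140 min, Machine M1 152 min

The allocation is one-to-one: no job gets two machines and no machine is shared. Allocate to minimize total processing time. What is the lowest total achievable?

Min total: 144 min

This is a one-to-one assignment (minimum-cost bipartite matching).
Optimal: Larkspur→Machine M3 (46 min), Granite→Machine M4 (72 min), Iris→Machine M1 (26 min) — total 46+72+26 = 144 min.
Next-best assignment: Larkspur→Machine M3, Juno→Machine M4, Iris→Machine M1 = 212 min.
Swapping Larkspur↔Iris (Larkspur→Machine M1 122 min, Iris→Machine M3 164 min) adds 214.
Checked against all permutations: 144 min is optimal.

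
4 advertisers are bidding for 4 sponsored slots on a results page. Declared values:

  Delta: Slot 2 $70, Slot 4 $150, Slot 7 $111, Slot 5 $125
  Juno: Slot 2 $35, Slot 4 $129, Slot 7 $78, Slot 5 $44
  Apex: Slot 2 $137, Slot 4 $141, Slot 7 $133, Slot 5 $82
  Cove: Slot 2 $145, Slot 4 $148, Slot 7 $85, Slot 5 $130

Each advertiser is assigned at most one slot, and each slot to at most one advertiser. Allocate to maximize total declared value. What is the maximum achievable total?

Maximum total: $532

This is a one-to-one assignment (maximum-weight bipartite matching).
Optimal: Delta→Slot 5 ($125), Juno→Slot 4 ($129), Apex→Slot 7 ($133), Cove→Slot 2 ($145) — total 125+129+133+145 = $532.
Column-greedy (each slot in turn goes to its best remaining advertiser) gives $472, worse by 60.
Checked against all permutations: $532 is optimal.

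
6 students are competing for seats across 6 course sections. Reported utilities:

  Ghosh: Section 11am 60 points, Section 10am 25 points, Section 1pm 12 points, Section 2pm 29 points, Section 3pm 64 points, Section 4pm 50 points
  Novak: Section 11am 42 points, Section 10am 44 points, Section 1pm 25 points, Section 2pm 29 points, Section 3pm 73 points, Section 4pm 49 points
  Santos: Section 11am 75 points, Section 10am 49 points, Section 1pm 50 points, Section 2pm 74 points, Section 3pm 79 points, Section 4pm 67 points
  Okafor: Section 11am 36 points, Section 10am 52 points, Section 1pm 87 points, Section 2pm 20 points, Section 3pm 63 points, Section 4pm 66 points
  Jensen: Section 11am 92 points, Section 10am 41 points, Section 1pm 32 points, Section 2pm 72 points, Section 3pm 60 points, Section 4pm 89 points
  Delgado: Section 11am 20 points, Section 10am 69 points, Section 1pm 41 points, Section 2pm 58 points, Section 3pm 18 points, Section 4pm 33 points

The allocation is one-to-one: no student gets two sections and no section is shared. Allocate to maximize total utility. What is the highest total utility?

Maximum total: 452 points

Optimal: Ghosh→Section 11am (60 points), Novak→Section 3pm (73 points), Santos→Section 2pm (74 points), Okafor→Section 1pm (87 points), Jensen→Section 4pm (89 points), Delgado→Section 10am (69 points) — total 60+73+74+87+89+69 = 452 points.
Max-entry greedy (repeatedly take the single best remaining cell) gives 406 points, worse by 46.
No other one-to-one assignment exceeds 452 points.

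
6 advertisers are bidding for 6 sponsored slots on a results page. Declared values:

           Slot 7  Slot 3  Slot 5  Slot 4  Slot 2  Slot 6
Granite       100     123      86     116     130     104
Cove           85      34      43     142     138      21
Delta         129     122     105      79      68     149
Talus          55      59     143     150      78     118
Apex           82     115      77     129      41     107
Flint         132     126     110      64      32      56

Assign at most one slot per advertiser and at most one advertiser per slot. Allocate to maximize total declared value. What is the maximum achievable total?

This is the linear assignment problem.
Optimal: Granite→Slot 3 ($123), Cove→Slot 2 ($138), Delta→Slot 6 ($149), Talus→Slot 5 ($143), Apex→Slot 4 ($129), Flint→Slot 7 ($132) — total 123+138+149+143+129+132 = $814.
Max-entry greedy (repeatedly take the single best remaining cell) gives $769, worse by 45.
Next-best assignment: Granite→Slot 2, Cove→Slot 4, Delta→Slot 6, Talus→Slot 5, Apex→Slot 3, Flint→Slot 7 = $811.
Swapping Talus↔Granite (Talus→Slot 3 $59, Granite→Slot 5 $86) loses 121.

Maximum total: $814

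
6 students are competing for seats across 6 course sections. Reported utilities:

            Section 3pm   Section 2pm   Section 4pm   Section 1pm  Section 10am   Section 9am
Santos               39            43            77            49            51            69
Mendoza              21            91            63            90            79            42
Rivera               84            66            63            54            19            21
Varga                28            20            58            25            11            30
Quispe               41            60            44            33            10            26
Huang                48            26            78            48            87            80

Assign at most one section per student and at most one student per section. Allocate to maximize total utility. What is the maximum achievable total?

Optimal: Santos→Section 9am (69 points), Mendoza→Section 1pm (90 points), Rivera→Section 3pm (84 points), Varga→Section 4pm (58 points), Quispe→Section 2pm (60 points), Huang→Section 10am (87 points) — total 69+90+84+58+60+87 = 448 points.
Row-greedy (each student in turn takes its best remaining section) gives 402 points, worse by 46.
Swapping Mendoza↔Varga (Mendoza→Section 4pm 63 points, Varga→Section 1pm 25 points) loses 60.

Max total: 448 points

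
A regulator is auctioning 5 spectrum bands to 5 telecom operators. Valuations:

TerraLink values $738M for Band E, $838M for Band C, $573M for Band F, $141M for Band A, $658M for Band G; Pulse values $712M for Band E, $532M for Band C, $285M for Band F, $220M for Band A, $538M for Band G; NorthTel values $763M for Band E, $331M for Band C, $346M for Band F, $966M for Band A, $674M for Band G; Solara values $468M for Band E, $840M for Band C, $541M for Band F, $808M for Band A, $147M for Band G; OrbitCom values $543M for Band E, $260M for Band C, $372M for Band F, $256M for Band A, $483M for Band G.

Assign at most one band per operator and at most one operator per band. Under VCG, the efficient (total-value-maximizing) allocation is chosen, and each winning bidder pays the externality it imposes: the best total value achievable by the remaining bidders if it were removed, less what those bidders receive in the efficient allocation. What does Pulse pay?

Efficient allocation: TerraLink→Band F ($573M), Pulse→Band E ($712M), NorthTel→Band A ($966M), Solara→Band C ($840M), OrbitCom→Band G ($483M); total welfare W = $3574M.
Pulse receives Band E at value $712M, so the others get W − 712 = $2862M.
Without Pulse: best allocation of the remaining 4 bidders over all 5 bands is TerraLink→Band E ($738M), NorthTel→Band A ($966M), Solara→Band C ($840M), OrbitCom→Band G ($483M), total $3027M.
VCG payment = (others' best without Pulse) − (others' welfare with Pulse) = 3027 − 2862 = $165M.

Pulse pays $165M.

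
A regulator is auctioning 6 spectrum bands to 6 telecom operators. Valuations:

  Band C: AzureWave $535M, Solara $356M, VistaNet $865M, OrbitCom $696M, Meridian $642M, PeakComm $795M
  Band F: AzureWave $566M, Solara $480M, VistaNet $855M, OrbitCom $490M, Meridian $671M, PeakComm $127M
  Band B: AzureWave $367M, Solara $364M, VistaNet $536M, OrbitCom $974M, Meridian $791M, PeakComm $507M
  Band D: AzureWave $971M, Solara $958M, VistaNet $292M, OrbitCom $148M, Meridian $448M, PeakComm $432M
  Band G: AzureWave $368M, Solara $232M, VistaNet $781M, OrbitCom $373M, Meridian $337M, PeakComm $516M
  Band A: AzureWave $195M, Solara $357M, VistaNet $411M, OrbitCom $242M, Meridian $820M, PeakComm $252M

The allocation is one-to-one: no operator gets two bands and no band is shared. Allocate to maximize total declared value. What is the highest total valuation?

Maximum total: $4894M

This is the linear assignment problem.
Optimal: AzureWave→Band F ($566M), Solara→Band D ($958M), VistaNet→Band G ($781M), OrbitCom→Band B ($974M), Meridian→Band A ($820M), PeakComm→Band C ($795M) — total 566+958+781+974+820+795 = $4894M.
Column-greedy (each band in turn goes to its best remaining operator) gives $4354M, worse by 540.
Next-best assignment: AzureWave→Band D, Solara→Band F, VistaNet→Band G, OrbitCom→Band B, Meridian→Band A, PeakComm→Band C = $4821M.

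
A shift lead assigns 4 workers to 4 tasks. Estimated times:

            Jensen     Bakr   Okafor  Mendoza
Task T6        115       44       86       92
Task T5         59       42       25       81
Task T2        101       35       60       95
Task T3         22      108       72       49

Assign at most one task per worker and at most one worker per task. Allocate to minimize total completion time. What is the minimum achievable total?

This is a one-to-one assignment (minimum-cost bipartite matching).
Optimal: Jensen→Task T3 (22 min), Bakr→Task T2 (35 min), Okafor→Task T5 (25 min), Mendoza→Task T6 (92 min) — total 22+35+25+92 = 174 min.
Column-greedy (each task in turn goes to its cheapest remaining worker) gives 186 min, worse by 12.
Next-best assignment: Jensen→Task T3, Bakr→Task T6, Okafor→Task T5, Mendoza→Task T2 = 186 min.
Swapping Okafor↔Jensen (Okafor→Task T3 72 min, Jensen→Task T5 59 min) adds 84.

Min total: 174 min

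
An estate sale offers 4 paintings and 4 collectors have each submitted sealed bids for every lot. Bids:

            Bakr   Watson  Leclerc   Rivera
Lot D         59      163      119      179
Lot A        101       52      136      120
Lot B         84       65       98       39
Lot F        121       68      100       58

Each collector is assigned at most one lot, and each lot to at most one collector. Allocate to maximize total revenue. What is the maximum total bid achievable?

Max total: $502

This is the linear assignment problem.
Optimal: Bakr→Lot F ($121), Watson→Lot D ($163), Leclerc→Lot B ($98), Rivera→Lot A ($120) — total 121+163+98+120 = $502.
Max-entry greedy (repeatedly take the single best remaining cell) gives $501, worse by 1.
Swapping Rivera↔Leclerc (Rivera→Lot B $39, Leclerc→Lot A $136) loses 43.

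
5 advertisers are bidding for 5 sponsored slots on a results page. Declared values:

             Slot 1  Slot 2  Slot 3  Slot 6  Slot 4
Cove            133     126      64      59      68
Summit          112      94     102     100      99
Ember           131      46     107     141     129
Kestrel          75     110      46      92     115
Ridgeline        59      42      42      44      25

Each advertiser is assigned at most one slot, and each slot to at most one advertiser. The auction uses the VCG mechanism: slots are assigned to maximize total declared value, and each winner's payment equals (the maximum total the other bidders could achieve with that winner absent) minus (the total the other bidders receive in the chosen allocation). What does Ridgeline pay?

Ridgeline pays $10.

Efficient allocation: Cove→Slot 2 ($126), Summit→Slot 3 ($102), Ember→Slot 6 ($141), Kestrel→Slot 4 ($115), Ridgeline→Slot 1 ($59); total welfare W = $543.
Ridgeline receives Slot 1 at value $59, so the others get W − 59 = $484.
Without Ridgeline: best allocation of the remaining 4 bidders over all 5 slots is Cove→Slot 2 ($126), Summit→Slot 1 ($112), Ember→Slot 6 ($141), Kestrel→Slot 4 ($115), total $494.
VCG payment = (others' best without Ridgeline) − (others' welfare with Ridgeline) = 494 − 484 = $10.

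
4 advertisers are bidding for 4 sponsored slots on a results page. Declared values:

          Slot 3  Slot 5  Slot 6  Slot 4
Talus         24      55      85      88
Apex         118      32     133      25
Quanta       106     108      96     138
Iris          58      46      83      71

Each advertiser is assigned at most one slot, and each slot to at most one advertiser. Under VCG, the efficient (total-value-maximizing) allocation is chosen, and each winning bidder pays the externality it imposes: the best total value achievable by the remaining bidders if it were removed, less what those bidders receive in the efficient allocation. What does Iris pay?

Iris pays $27.

Efficient allocation: Talus→Slot 4 ($88), Apex→Slot 3 ($118), Quanta→Slot 5 ($108), Iris→Slot 6 ($83); total welfare W = $397.
Iris receives Slot 6 at value $83, so the others get W − 83 = $314.
Without Iris: best allocation of the remaining 3 bidders over all 4 slots is Talus→Slot 6 ($85), Apex→Slot 3 ($118), Quanta→Slot 4 ($138), total $341.
VCG payment = (others' best without Iris) − (others' welfare with Iris) = 341 − 314 = $27.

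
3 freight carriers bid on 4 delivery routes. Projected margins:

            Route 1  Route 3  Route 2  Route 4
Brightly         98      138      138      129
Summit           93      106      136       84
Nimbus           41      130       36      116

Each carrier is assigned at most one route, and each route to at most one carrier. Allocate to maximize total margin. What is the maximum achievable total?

Maximum total: $395k

This is the linear assignment problem.
Optimal: Brightly→Route 4 ($129k), Summit→Route 2 ($136k), Nimbus→Route 3 ($130k) — total 129+136+130 = $395k.
Column-greedy (each route in turn goes to its best remaining carrier) gives $364k, worse by 31.
Next-best assignment: Brightly→Route 3, Summit→Route 2, Nimbus→Route 4 = $390k.
Swapping Summit↔Nimbus (Summit→Route 3 $106k, Nimbus→Route 2 $36k) loses 124.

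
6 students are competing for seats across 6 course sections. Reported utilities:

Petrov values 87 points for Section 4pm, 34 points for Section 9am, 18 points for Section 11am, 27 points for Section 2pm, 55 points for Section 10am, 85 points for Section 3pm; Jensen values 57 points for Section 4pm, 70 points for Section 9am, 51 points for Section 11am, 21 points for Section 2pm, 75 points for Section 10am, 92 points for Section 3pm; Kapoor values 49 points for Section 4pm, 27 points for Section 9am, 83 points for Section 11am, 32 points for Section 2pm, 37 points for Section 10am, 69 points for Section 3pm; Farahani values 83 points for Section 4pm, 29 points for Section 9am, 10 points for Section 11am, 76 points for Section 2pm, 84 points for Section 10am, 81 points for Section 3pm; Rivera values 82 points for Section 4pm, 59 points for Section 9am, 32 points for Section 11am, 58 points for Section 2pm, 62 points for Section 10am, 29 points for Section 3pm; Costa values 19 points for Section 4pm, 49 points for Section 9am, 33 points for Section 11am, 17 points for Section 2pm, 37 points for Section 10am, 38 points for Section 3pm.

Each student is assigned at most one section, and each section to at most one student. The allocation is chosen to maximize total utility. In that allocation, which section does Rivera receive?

Rivera receives Section 2pm.

Treat this as an assignment problem: match each student to one section.
Optimal: Petrov→Section 4pm (87 points), Jensen→Section 3pm (92 points), Kapoor→Section 11am (83 points), Farahani→Section 10am (84 points), Rivera→Section 2pm (58 points), Costa→Section 9am (49 points) — total 87+92+83+84+58+49 = 453 points.
Row-greedy (each student in turn takes its best remaining section) gives 422 points, worse by 31.
Rivera's own top section is Section 4pm (82 points), but forcing Rivera→Section 4pm and reassigning the rest optimally gives only 450 points — worse by 3.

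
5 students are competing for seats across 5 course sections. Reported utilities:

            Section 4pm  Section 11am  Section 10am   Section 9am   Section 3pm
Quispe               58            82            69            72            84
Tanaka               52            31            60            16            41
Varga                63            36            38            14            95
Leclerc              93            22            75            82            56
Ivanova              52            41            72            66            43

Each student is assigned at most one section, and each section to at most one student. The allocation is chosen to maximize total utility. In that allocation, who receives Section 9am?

This is the linear assignment problem.
Optimal: Quispe→Section 11am (82 points), Tanaka→Section 10am (60 points), Varga→Section 3pm (95 points), Leclerc→Section 4pm (93 points), Ivanova→Section 9am (66 points) — total 82+60+95+93+66 = 396 points.
Max-entry greedy (repeatedly take the single best remaining cell) gives 358 points, worse by 38.
Next-best assignment: Quispe→Section 11am, Tanaka→Section 4pm, Varga→Section 3pm, Leclerc→Section 9am, Ivanova→Section 10am = 383 points.
No other one-to-one assignment exceeds 396 points.
Ivanova's own top section is Section 10am (72 points), but forcing Ivanova→Section 10am and reassigning the rest optimally gives only 383 points — worse by 13.

Ivanova receives Section 9am.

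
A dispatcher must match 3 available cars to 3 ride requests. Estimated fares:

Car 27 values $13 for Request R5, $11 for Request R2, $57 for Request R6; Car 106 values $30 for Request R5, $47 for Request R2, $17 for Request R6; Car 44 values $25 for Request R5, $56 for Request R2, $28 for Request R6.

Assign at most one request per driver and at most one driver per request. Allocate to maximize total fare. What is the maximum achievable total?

Optimal: Car 27→Request R6 ($57), Car 106→Request R5 ($30), Car 44→Request R2 ($56) — total 57+30+56 = $143.
Row-greedy (each driver in turn takes its best remaining request) gives $129, worse by 14.
Swapping Car 27↔Car 44 (Car 27→Request R2 $11, Car 44→Request R6 $28) loses 74.
Every other assignment is strictly worse.

Maximum total: $143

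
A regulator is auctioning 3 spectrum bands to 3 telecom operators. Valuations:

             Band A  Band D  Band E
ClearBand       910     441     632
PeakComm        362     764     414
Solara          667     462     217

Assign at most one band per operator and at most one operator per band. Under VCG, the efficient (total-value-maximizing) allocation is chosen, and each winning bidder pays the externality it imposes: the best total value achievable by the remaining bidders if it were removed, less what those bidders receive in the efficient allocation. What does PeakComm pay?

PeakComm pays $73M.

Efficient allocation: ClearBand→Band E ($632M), PeakComm→Band D ($764M), Solara→Band A ($667M); total welfare W = $2063M.
PeakComm receives Band D at value $764M, so the others get W − 764 = $1299M.
Without PeakComm: best allocation of the remaining 2 bidders over all 3 bands is ClearBand→Band A ($910M), Solara→Band D ($462M), total $1372M.
VCG payment = (others' best without PeakComm) − (others' welfare with PeakComm) = 1372 − 1299 = $73M.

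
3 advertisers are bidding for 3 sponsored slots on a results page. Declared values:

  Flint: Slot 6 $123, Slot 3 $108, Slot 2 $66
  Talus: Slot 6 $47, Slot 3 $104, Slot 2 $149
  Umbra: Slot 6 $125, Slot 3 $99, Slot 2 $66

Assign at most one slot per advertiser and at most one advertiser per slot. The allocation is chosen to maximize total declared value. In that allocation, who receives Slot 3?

Optimal: Flint→Slot 3 ($108), Talus→Slot 2 ($149), Umbra→Slot 6 ($125) — total 108+149+125 = $382.
Next-best assignment: Flint→Slot 6, Talus→Slot 2, Umbra→Slot 3 = $371.
Swapping Umbra↔Flint (Umbra→Slot 3 $99, Flint→Slot 6 $123) loses 11.
Flint's own top slot is Slot 6 ($123), but forcing Flint→Slot 6 and reassigning the rest optimally gives only $371 — worse by 11.

Flint receives Slot 3.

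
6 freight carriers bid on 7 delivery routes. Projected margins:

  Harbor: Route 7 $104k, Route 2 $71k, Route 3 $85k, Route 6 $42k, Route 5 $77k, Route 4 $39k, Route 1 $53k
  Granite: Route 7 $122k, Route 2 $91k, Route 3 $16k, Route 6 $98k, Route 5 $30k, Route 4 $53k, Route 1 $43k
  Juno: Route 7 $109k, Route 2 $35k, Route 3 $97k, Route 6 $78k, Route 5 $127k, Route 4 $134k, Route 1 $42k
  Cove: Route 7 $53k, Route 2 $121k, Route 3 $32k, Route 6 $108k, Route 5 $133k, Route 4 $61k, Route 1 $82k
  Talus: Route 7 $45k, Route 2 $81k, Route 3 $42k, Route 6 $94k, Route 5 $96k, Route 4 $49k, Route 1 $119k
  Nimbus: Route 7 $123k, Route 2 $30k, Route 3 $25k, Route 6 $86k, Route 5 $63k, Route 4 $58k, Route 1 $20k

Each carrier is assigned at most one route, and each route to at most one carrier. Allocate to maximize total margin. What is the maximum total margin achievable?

Max total: $692k

This is the linear assignment problem.
Optimal: Harbor→Route 3 ($85k), Granite→Route 6 ($98k), Juno→Route 4 ($134k), Cove→Route 5 ($133k), Talus→Route 1 ($119k), Nimbus→Route 7 ($123k) — total 85+98+134+133+119+123 = $692k.
Column-greedy (each route in turn goes to its best remaining carrier) gives $574k, worse by 118.
No other one-to-one assignment exceeds $692k.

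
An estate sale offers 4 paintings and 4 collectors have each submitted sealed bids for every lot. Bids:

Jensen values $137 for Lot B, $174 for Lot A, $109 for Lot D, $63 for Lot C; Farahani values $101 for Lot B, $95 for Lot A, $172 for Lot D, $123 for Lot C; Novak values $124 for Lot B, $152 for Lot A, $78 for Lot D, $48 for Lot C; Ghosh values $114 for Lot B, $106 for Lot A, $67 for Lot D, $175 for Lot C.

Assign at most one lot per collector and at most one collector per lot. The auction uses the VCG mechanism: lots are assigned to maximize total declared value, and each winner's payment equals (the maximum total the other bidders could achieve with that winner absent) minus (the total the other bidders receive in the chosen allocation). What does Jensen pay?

Jensen pays $28.

Efficient allocation: Jensen→Lot A ($174), Farahani→Lot D ($172), Novak→Lot B ($124), Ghosh→Lot C ($175); total welfare W = $645.
Jensen receives Lot A at value $174, so the others get W − 174 = $471.
Without Jensen: best allocation of the remaining 3 bidders over all 4 lots is Farahani→Lot D ($172), Novak→Lot A ($152), Ghosh→Lot C ($175), total $499.
VCG payment = (others' best without Jensen) − (others' welfare with Jensen) = 499 − 471 = $28.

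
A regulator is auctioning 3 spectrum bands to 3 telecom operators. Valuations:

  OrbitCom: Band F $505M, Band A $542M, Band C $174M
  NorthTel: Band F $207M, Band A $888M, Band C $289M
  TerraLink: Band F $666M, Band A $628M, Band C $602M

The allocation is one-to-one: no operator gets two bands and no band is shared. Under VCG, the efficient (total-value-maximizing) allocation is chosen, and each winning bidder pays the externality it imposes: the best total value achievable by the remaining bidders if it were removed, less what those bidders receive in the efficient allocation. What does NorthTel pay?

NorthTel pays $101M.

Efficient allocation: OrbitCom→Band F ($505M), NorthTel→Band A ($888M), TerraLink→Band C ($602M); total welfare W = $1995M.
NorthTel receives Band A at value $888M, so the others get W − 888 = $1107M.
Without NorthTel: best allocation of the remaining 2 bidders over all 3 bands is OrbitCom→Band A ($542M), TerraLink→Band F ($666M), total $1208M.
VCG payment = (others' best without NorthTel) − (others' welfare with NorthTel) = 1208 − 1107 = $101M.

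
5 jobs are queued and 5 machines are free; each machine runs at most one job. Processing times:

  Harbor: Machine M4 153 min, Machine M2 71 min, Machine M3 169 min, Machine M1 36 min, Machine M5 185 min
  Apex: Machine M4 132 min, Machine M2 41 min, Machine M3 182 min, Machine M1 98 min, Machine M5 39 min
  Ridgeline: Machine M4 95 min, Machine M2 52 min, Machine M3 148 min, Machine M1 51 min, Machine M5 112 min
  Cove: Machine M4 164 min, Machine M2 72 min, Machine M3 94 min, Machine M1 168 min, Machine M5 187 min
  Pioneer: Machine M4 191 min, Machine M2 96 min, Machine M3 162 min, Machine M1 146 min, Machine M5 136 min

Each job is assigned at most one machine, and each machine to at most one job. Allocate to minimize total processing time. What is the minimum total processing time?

Min total: 360 min

This is a one-to-one assignment (minimum-cost bipartite matching).
Optimal: Harbor→Machine M1 (36 min), Apex→Machine M5 (39 min), Ridgeline→Machine M4 (95 min), Cove→Machine M3 (94 min), Pioneer→Machine M2 (96 min) — total 36+39+95+94+96 = 360 min.
Column-greedy (each machine in turn goes to its cheapest remaining job) gives 402 min, worse by 42.
Swapping Pioneer↔Apex (Pioneer→Machine M5 136 min, Apex→Machine M2 41 min) adds 42.
Checked against all permutations: 360 min is optimal.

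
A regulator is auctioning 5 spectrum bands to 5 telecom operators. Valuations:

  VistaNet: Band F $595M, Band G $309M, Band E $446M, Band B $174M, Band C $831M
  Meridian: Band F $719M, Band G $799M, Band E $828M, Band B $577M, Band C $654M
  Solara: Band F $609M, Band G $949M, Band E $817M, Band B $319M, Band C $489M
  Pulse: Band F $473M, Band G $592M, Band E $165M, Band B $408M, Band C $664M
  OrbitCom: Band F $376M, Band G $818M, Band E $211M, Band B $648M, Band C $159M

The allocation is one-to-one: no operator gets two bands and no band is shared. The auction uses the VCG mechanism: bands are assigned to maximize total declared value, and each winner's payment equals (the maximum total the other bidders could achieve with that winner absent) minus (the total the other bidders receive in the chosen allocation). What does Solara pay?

Efficient allocation: VistaNet→Band C ($831M), Meridian→Band E ($828M), Solara→Band G ($949M), Pulse→Band F ($473M), OrbitCom→Band B ($648M); total welfare W = $3729M.
Solara receives Band G at value $949M, so the others get W − 949 = $2780M.
Without Solara: best allocation of the remaining 4 bidders over all 5 bands is VistaNet→Band C ($831M), Meridian→Band E ($828M), Pulse→Band F ($473M), OrbitCom→Band G ($818M), total $2950M.
VCG payment = (others' best without Solara) − (others' welfare with Solara) = 2950 − 2780 = $170M.

Solara pays $170M.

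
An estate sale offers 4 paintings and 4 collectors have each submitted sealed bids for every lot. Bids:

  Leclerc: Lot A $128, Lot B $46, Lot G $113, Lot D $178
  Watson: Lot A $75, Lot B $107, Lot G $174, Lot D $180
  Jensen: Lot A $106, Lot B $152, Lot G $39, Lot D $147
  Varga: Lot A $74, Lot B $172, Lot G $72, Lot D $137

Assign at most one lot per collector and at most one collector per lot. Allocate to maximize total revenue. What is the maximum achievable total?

This is a one-to-one assignment (maximum-weight bipartite matching).
Optimal: Leclerc→Lot D ($178), Watson→Lot G ($174), Jensen→Lot A ($106), Varga→Lot B ($172) — total 178+174+106+172 = $630.
Max-entry greedy (repeatedly take the single best remaining cell) gives $519, worse by 111.
Next-best assignment: Leclerc→Lot A, Watson→Lot G, Jensen→Lot D, Varga→Lot B = $621.
Checked against all permutations: $630 is optimal.

Maximum total: $630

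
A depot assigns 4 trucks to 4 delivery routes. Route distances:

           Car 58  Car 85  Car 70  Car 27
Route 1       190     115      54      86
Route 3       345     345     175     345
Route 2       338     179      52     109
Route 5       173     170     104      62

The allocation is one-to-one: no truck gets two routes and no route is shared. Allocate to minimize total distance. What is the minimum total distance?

Optimal: Car 58→Route 5 (173 km), Car 85→Route 1 (115 km), Car 70→Route 3 (175 km), Car 27→Route 2 (109 km) — total 173+115+175+109 = 572 km.
Column-greedy (each route in turn goes to its cheapest remaining truck) gives 678 km, worse by 106.

Minimum total: 572 km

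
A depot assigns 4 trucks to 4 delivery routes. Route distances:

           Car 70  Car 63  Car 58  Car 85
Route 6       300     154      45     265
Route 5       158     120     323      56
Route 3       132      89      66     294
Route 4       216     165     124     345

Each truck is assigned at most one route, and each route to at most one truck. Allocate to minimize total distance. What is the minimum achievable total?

Optimal: Car 70→Route 3 (132 km), Car 63→Route 4 (165 km), Car 58→Route 6 (45 km), Car 85→Route 5 (56 km) — total 132+165+45+56 = 398 km.
Swapping Car 63↔Car 85 (Car 63→Route 5 120 km, Car 85→Route 4 345 km) adds 244.
Every other assignment is strictly worse.

Min total: 398 km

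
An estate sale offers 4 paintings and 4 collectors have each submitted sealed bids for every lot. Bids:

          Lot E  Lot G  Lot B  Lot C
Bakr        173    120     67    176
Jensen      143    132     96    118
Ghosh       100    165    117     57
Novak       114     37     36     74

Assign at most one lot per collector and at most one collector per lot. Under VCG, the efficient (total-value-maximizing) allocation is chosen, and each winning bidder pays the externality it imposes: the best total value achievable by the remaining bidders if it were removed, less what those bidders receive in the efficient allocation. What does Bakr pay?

Efficient allocation: Bakr→Lot C ($176), Jensen→Lot B ($96), Ghosh→Lot G ($165), Novak→Lot E ($114); total welfare W = $551.
Bakr receives Lot C at value $176, so the others get W − 176 = $375.
Without Bakr: best allocation of the remaining 3 bidders over all 4 lots is Jensen→Lot C ($118), Ghosh→Lot G ($165), Novak→Lot E ($114), total $397.
VCG payment = (others' best without Bakr) − (others' welfare with Bakr) = 397 − 375 = $22.

Bakr pays $22.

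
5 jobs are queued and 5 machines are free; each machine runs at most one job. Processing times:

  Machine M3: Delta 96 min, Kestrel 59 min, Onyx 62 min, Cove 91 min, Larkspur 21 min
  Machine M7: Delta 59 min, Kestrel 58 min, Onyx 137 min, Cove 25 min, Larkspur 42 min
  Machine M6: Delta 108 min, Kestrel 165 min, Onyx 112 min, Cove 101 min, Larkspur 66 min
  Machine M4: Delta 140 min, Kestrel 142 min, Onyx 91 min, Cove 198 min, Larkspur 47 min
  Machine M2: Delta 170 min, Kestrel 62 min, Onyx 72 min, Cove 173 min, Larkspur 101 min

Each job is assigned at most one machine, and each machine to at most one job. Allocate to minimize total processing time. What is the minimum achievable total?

Optimal: Delta→Machine M6 (108 min), Kestrel→Machine M2 (62 min), Onyx→Machine M3 (62 min), Cove→Machine M7 (25 min), Larkspur→Machine M4 (47 min) — total 108+62+62+25+47 = 304 min.
Min-entry greedy (repeatedly take the single cheapest remaining cell) gives 307 min, worse by 3.
Swapping Onyx↔Kestrel (Onyx→Machine M2 72 min, Kestrel→Machine M3 59 min) adds 7.

Minimum total: 304 min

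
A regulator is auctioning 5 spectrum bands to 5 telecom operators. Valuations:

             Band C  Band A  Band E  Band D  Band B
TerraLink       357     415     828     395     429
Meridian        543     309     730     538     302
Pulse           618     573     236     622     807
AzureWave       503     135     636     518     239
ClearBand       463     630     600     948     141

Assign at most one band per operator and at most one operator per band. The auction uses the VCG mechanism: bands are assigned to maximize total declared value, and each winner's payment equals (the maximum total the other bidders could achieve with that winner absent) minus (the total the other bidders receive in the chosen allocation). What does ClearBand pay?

ClearBand pays $241M.

Efficient allocation: TerraLink→Band A ($415M), Meridian→Band E ($730M), Pulse→Band B ($807M), AzureWave→Band C ($503M), ClearBand→Band D ($948M); total welfare W = $3403M.
ClearBand receives Band D at value $948M, so the others get W − 948 = $2455M.
Without ClearBand: best allocation of the remaining 4 bidders over all 5 bands is TerraLink→Band E ($828M), Meridian→Band C ($543M), Pulse→Band B ($807M), AzureWave→Band D ($518M), total $2696M.
VCG payment = (others' best without ClearBand) − (others' welfare with ClearBand) = 2696 − 2455 = $241M.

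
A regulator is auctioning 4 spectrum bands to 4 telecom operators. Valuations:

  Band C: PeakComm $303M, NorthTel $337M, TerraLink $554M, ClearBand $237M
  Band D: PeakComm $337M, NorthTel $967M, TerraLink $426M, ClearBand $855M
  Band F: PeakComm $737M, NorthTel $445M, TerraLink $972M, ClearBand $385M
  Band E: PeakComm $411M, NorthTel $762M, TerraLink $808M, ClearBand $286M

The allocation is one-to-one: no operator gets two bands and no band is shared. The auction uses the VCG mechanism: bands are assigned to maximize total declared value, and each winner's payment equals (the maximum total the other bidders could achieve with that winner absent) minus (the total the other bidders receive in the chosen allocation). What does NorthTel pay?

NorthTel pays $254M.

Efficient allocation: PeakComm→Band F ($737M), NorthTel→Band E ($762M), TerraLink→Band C ($554M), ClearBand→Band D ($855M); total welfare W = $2908M.
NorthTel receives Band E at value $762M, so the others get W − 762 = $2146M.
Without NorthTel: best allocation of the remaining 3 bidders over all 4 bands is PeakComm→Band F ($737M), TerraLink→Band E ($808M), ClearBand→Band D ($855M), total $2400M.
VCG payment = (others' best without NorthTel) − (others' welfare with NorthTel) = 2400 − 2146 = $254M.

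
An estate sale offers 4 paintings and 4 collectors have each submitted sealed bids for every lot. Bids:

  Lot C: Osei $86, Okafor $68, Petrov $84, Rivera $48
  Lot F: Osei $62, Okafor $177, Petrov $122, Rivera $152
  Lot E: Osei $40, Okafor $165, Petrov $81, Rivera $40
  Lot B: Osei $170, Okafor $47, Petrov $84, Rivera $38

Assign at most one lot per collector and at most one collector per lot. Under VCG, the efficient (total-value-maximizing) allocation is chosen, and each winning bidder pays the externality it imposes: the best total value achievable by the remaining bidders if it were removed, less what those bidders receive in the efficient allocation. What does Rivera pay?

Efficient allocation: Osei→Lot B ($170), Okafor→Lot E ($165), Petrov→Lot C ($84), Rivera→Lot F ($152); total welfare W = $571.
Rivera receives Lot F at value $152, so the others get W − 152 = $419.
Without Rivera: best allocation of the remaining 3 bidders over all 4 lots is Osei→Lot B ($170), Okafor→Lot E ($165), Petrov→Lot F ($122), total $457.
VCG payment = (others' best without Rivera) − (others' welfare with Rivera) = 457 − 419 = $38.

Rivera pays $38.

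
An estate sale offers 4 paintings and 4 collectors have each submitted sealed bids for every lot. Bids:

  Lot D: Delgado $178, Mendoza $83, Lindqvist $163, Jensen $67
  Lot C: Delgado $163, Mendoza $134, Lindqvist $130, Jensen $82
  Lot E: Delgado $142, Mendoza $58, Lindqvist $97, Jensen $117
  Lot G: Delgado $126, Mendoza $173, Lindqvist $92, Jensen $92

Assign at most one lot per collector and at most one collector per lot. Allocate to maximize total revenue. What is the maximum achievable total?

This is the linear assignment problem.
Optimal: Delgado→Lot C ($163), Mendoza→Lot G ($173), Lindqvist→Lot D ($163), Jensen→Lot E ($117) — total 163+173+163+117 = $616.
Column-greedy (each lot in turn goes to its best remaining collector) gives $521, worse by 95.
Next-best assignment: Delgado→Lot D, Mendoza→Lot G, Lindqvist→Lot C, Jensen→Lot E = $598.

Max total: $616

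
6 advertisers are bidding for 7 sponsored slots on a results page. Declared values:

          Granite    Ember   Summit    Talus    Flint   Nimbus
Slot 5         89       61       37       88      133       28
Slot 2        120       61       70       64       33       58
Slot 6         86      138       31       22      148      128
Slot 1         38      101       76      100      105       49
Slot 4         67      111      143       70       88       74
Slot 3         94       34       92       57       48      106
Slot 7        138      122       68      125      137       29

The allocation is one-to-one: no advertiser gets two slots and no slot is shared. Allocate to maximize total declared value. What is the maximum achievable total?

This is the linear assignment problem.
Optimal: Granite→Slot 2 ($120), Ember→Slot 6 ($138), Summit→Slot 4 ($143), Talus→Slot 7 ($125), Flint→Slot 5 ($133), Nimbus→Slot 3 ($106) — total 120+138+143+125+133+106 = $765.
Column-greedy (each slot in turn goes to its best remaining advertiser) gives $740, worse by 25.
Next-best assignment: Granite→Slot 7, Ember→Slot 6, Summit→Slot 4, Talus→Slot 1, Flint→Slot 5, Nimbus→Slot 3 = $758.
Swapping Ember↔Granite (Ember→Slot 2 $61, Granite→Slot 6 $86) loses 111.

Maximum total: $765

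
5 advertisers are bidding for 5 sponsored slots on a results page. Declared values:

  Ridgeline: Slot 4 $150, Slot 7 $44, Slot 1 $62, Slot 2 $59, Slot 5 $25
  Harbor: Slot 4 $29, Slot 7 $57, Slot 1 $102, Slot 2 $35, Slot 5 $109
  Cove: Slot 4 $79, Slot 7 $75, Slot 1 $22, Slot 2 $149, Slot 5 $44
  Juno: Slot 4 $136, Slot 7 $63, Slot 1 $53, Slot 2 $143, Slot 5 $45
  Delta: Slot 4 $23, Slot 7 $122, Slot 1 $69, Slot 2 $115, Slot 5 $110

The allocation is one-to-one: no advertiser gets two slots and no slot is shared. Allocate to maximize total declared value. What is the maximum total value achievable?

Maximum total: $583

Optimal: Ridgeline→Slot 4 ($150), Harbor→Slot 5 ($109), Cove→Slot 2 ($149), Juno→Slot 1 ($53), Delta→Slot 7 ($122) — total 150+109+149+53+122 = $583.
Column-greedy (each slot in turn goes to its best remaining advertiser) gives $568, worse by 15.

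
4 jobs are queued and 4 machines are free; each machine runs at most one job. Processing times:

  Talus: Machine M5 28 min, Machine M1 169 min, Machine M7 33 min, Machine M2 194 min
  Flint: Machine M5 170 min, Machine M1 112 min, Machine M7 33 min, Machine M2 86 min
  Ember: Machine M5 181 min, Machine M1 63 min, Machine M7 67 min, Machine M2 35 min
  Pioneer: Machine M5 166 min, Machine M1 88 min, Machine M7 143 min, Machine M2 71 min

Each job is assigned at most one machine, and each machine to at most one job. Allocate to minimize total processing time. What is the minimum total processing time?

Min total: 184 min

Optimal: Talus→Machine M5 (28 min), Flint→Machine M7 (33 min), Ember→Machine M2 (35 min), Pioneer→Machine M1 (88 min) — total 28+33+35+88 = 184 min.
Column-greedy (each machine in turn goes to its cheapest remaining job) gives 195 min, worse by 11.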